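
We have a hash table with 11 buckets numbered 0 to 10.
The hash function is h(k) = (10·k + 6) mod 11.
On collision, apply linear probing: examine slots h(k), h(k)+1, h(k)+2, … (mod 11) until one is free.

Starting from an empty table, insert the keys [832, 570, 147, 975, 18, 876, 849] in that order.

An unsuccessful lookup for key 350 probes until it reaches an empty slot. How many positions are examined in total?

832: h=10 => slot 10
570: h=8 => slot 8
147: h=2 => slot 2
975: h=10, probe 10,0 => slot 0
18: h=10, probe 10,0,1 => slot 1
876: h=10, probe 10,0,1,2,3 => slot 3
849: h=4 => slot 4
Table: [975, 18, 147, 876, 849, ., ., ., 570, ., 832]
Lookup 350: h=8, probe 8,9 → slot 9 empty, not found.

2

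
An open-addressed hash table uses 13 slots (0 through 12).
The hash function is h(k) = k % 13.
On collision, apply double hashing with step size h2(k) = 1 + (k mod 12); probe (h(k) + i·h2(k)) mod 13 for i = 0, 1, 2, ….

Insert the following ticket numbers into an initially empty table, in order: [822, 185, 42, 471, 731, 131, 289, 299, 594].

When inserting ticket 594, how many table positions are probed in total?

4

822: h=3 => slot 3
185: h=3, h2=6, probe 3,9 => slot 9
42: h=3, h2=7, probe 3,10 => slot 10
471: h=3, h2=4, probe 3,7 => slot 7
731: h=3, h2=12, probe 3,2 => slot 2
131: h=1 => slot 1
289: h=3, h2=2, probe 3,5 => slot 5
299: h=0 => slot 0
594: h=9, h2=7, probe 9,3,10,4 => slot 4
Table: [299, 131, 731, 822, 594, 289, —, 471, —, 185, 42, —, —]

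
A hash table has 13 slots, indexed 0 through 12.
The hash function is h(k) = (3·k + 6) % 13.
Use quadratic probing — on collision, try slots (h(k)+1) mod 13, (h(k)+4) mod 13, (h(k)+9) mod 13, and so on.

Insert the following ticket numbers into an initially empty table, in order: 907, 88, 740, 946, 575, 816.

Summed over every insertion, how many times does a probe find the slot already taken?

6

907: h=10 -> slot 10
88: h=10, probe 10,11 -> slot 11
740: h=3 -> slot 3
946: h=10, probe 10,11,1 -> slot 1
575: h=2 -> slot 2
816: h=10, probe 10,11,1,6 -> slot 6
Table: [., 946, 575, 740, ., ., 816, ., ., ., 907, 88, .]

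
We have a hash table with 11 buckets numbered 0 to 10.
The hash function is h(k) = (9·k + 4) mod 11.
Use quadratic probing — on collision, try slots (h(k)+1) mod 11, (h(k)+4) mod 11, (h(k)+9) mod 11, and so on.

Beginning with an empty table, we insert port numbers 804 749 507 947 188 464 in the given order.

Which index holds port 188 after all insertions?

7

804 hashes to 2; slot 2 is free -> place at 2.
749 hashes to 2; 2 taken -> place at 3.
507 hashes to 2; 2,3 taken -> place at 6.
947 hashes to 2; 2,3,6 taken -> place at 0.
188 hashes to 2; 2,3,6,0 taken -> place at 7.
464 hashes to 0; 0 taken -> place at 1.
Table: [947, 464, 804, 749, -, -, 507, 188, -, -, -]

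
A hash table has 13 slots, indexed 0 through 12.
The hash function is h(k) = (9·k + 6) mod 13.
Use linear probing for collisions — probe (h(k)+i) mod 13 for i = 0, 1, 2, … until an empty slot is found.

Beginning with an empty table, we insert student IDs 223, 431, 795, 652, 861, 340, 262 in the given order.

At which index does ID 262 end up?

223: h=11 -> slot 11
431: h=11, probe 11,12 -> slot 12
795: h=11, probe 11,12,0 -> slot 0
652: h=11, probe 11,12,0,1 -> slot 1
861: h=7 -> slot 7
340: h=11, probe 11,12,0,1,2 -> slot 2
262: h=11, probe 11,12,0,1,2,3 -> slot 3
Table: [795, 652, 340, 262, —, —, —, 861, —, —, —, 223, 431]

3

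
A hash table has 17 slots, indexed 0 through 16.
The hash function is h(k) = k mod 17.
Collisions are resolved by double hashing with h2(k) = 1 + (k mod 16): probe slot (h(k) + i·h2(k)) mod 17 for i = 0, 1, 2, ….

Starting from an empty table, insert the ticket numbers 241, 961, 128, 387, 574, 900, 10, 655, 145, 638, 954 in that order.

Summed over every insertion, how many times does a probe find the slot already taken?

8

241 hashes to 3; slot 3 is free → place at 3.
961 hashes to 9; slot 9 is free → place at 9.
128 hashes to 9, h2=1; 9 taken → place at 10.
387 hashes to 13; slot 13 is free → place at 13.
574 hashes to 13, h2=15; 13 taken → place at 11.
900 hashes to 16; slot 16 is free → place at 16.
10 hashes to 10, h2=11; 10 taken → place at 4.
655 hashes to 9, h2=16; 9 taken → place at 8.
145 hashes to 9, h2=2; 9,11,13 taken → place at 15.
638 hashes to 9, h2=15; 9 taken → place at 7.
954 hashes to 2; slot 2 is free → place at 2.
Table: [-, -, 954, 241, 10, -, -, 638, 655, 961, 128, 574, -, 387, -, 145, 900]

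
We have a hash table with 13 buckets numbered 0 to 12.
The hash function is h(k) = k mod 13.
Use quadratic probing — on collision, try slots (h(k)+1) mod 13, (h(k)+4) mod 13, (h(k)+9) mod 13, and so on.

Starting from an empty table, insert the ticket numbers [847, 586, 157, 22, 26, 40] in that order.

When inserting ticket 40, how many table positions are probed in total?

4

Insert 847: h=2, slot 2 empty → index 2.
Insert 586: h=1, slot 1 empty → index 1.
Insert 157: h=1, slots 1,2 occupied → index 5.
Insert 22: h=9, slot 9 empty → index 9.
Insert 26: h=0, slot 0 empty → index 0.
Insert 40: h=1, slots 1,2,5 occupied → index 10.
Table: [26, 586, 847, -, -, 157, -, -, -, 22, 40, -, -]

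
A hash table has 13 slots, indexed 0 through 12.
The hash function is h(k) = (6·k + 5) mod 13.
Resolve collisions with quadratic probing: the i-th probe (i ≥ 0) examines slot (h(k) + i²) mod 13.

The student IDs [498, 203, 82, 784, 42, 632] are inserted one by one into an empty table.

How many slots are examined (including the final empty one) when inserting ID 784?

3

Insert 498: h=3, slot 3 empty -> index 3.
Insert 203: h=1, slot 1 empty -> index 1.
Insert 82: h=3, slot 3 occupied -> index 4.
Insert 784: h=3, slots 3,4 occupied -> index 7.
Insert 42: h=10, slot 10 empty -> index 10.
Insert 632: h=1, slot 1 occupied -> index 2.
Table: [_, 203, 632, 498, 82, _, _, 784, _, _, 42, _, _]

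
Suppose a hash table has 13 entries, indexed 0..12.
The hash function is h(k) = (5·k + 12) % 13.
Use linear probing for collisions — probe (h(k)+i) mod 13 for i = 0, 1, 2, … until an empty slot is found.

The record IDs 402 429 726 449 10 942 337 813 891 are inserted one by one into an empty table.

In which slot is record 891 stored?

0

Insert 402: h=7, slot 7 empty -> index 7.
Insert 429: h=12, slot 12 empty -> index 12.
Insert 726: h=2, slot 2 empty -> index 2.
Insert 449: h=8, slot 8 empty -> index 8.
Insert 10: h=10, slot 10 empty -> index 10.
Insert 942: h=3, slot 3 empty -> index 3.
Insert 337: h=7, slots 7,8 occupied -> index 9.
Insert 813: h=8, slots 8,9,10 occupied -> index 11.
Insert 891: h=8, slots 8,9,10,11,12 occupied -> index 0.
Table: [891, —, 726, 942, —, —, —, 402, 449, 337, 10, 813, 429]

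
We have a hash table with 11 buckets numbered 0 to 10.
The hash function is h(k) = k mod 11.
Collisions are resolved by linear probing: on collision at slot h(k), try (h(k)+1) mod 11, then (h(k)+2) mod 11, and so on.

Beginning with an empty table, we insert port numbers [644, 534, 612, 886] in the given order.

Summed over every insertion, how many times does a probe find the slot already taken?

Insert 644: h=6, slot 6 empty → index 6.
Insert 534: h=6, slot 6 occupied → index 7.
Insert 612: h=7, slot 7 occupied → index 8.
Insert 886: h=6, slots 6,7,8 occupied → index 9.
Table: [_, _, _, _, _, _, 644, 534, 612, 886, _]

5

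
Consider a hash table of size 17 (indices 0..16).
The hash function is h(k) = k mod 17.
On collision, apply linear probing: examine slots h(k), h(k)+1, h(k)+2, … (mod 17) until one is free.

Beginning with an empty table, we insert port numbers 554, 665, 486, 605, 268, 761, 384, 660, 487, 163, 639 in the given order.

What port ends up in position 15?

384

554: h=10 → slot 10
665: h=2 → slot 2
486: h=10, probe 10,11 → slot 11
605: h=10, probe 10,11,12 → slot 12
268: h=13 → slot 13
761: h=13, probe 13,14 → slot 14
384: h=10, probe 10,11,12,13,14,15 → slot 15
660: h=14, probe 14,15,16 → slot 16
487: h=11, probe 11,12,13,14,15,16,0 → slot 0
163: h=10, probe 10,11,12,13,14,15,16,0,1 → slot 1
639: h=10, probe 10,11,12,13,14,15,16,0,1,2,3 → slot 3
Table: [487, 163, 665, 639, ., ., ., ., ., ., 554, 486, 605, 268, 761, 384, 660]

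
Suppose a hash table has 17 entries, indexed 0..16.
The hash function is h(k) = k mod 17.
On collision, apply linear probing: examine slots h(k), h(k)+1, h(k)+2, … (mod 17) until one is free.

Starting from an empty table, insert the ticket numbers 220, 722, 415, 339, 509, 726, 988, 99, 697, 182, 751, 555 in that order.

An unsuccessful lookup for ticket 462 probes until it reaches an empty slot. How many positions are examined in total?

220: h=16 -> slot 16
722: h=8 -> slot 8
415: h=7 -> slot 7
339: h=16, probe 16,0 -> slot 0
509: h=16, probe 16,0,1 -> slot 1
726: h=12 -> slot 12
988: h=2 -> slot 2
99: h=14 -> slot 14
697: h=0, probe 0,1,2,3 -> slot 3
182: h=12, probe 12,13 -> slot 13
751: h=3, probe 3,4 -> slot 4
555: h=11 -> slot 11
Table: [339, 509, 988, 697, 751, -, -, 415, 722, -, -, 555, 726, 182, 99, -, 220]
Lookup 462: h=3, probe 3,4,5 → slot 5 empty, not found.

3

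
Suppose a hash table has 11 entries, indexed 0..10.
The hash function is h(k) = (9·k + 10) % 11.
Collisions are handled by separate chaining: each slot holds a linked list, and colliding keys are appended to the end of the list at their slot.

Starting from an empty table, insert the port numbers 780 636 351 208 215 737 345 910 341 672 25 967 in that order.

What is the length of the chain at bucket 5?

780 → bucket 1
636 → bucket 3
351 → bucket 1 (collision)
208 → bucket 1 (collision)
215 → bucket 9
737 → bucket 10
345 → bucket 2
910 → bucket 5
341 → bucket 10 (collision)
672 → bucket 8
25 → bucket 4
967 → bucket 1 (collision)
Final buckets:
0: -
1: 780 -> 351 -> 208 -> 967
2: 345
3: 636
4: 25
5: 910
6: -
7: -
8: 672
9: 215
10: 737 -> 341

1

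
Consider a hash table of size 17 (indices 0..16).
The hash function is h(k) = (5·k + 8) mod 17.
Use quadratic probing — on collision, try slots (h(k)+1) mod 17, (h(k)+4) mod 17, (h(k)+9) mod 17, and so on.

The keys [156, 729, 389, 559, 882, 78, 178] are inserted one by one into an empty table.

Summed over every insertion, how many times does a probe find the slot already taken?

Insert 156: h=6, slot 6 empty => index 6.
Insert 729: h=15, slot 15 empty => index 15.
Insert 389: h=15, slot 15 occupied => index 16.
Insert 559: h=15, slots 15,16 occupied => index 2.
Insert 882: h=15, slots 15,16,2 occupied => index 7.
Insert 78: h=7, slot 7 occupied => index 8.
Insert 178: h=14, slot 14 empty => index 14.
Table: [∅, ∅, 559, ∅, ∅, ∅, 156, 882, 78, ∅, ∅, ∅, ∅, ∅, 178, 729, 389]

7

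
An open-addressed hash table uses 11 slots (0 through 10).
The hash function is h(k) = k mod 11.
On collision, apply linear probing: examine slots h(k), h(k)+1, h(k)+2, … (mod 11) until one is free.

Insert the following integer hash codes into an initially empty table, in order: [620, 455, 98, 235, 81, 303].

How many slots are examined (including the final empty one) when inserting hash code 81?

620: h=4 -> slot 4
455: h=4, probe 4,5 -> slot 5
98: h=10 -> slot 10
235: h=4, probe 4,5,6 -> slot 6
81: h=4, probe 4,5,6,7 -> slot 7
303: h=6, probe 6,7,8 -> slot 8
Table: [∅, ∅, ∅, ∅, 620, 455, 235, 81, 303, ∅, 98]

4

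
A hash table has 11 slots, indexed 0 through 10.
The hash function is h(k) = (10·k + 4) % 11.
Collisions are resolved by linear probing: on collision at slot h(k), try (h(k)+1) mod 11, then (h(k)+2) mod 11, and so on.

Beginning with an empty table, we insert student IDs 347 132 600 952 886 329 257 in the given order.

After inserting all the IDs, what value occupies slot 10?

600

Insert 347: h=9, slot 9 empty → index 9.
Insert 132: h=4, slot 4 empty → index 4.
Insert 600: h=9, slot 9 occupied → index 10.
Insert 952: h=9, slots 9,10 occupied → index 0.
Insert 886: h=9, slots 9,10,0 occupied → index 1.
Insert 329: h=5, slot 5 empty → index 5.
Insert 257: h=0, slots 0,1 occupied → index 2.
Table: [952, 886, 257, —, 132, 329, —, —, —, 347, 600]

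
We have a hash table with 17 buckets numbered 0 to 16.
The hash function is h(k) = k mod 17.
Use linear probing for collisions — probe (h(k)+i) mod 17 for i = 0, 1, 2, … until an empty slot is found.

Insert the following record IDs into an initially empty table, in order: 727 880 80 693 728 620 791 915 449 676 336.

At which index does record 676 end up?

1

727 hashes to 13; slot 13 is free => place at 13.
880 hashes to 13; 13 taken => place at 14.
80 hashes to 12; slot 12 is free => place at 12.
693 hashes to 13; 13,14 taken => place at 15.
728 hashes to 14; 14,15 taken => place at 16.
620 hashes to 8; slot 8 is free => place at 8.
791 hashes to 9; slot 9 is free => place at 9.
915 hashes to 14; 14,15,16 taken => place at 0.
449 hashes to 7; slot 7 is free => place at 7.
676 hashes to 13; 13,14,15,16,0 taken => place at 1.
336 hashes to 13; 13,14,15,16,0,1 taken => place at 2.
Table: [915, 676, 336, ., ., ., ., 449, 620, 791, ., ., 80, 727, 880, 693, 728]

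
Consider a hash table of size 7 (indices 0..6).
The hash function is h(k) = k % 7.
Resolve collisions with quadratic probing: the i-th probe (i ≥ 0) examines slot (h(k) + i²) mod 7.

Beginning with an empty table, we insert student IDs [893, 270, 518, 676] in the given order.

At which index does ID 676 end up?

Insert 893: h=4, slot 4 empty -> index 4.
Insert 270: h=4, slot 4 occupied -> index 5.
Insert 518: h=0, slot 0 empty -> index 0.
Insert 676: h=4, slots 4,5 occupied -> index 1.
Table: [518, 676, ., ., 893, 270, .]

1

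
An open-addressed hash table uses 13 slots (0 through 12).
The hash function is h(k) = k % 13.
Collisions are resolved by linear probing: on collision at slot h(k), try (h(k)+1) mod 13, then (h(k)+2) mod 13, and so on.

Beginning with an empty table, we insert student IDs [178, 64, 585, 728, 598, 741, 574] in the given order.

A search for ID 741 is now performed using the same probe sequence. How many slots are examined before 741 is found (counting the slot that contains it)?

4

178: h=9 => slot 9
64: h=12 => slot 12
585: h=0 => slot 0
728: h=0, probe 0,1 => slot 1
598: h=0, probe 0,1,2 => slot 2
741: h=0, probe 0,1,2,3 => slot 3
574: h=2, probe 2,3,4 => slot 4
Table: [585, 728, 598, 741, 574, _, _, _, _, 178, _, _, 64]
Lookup 741: h=0, probe 0,1,2,3 → found at 3.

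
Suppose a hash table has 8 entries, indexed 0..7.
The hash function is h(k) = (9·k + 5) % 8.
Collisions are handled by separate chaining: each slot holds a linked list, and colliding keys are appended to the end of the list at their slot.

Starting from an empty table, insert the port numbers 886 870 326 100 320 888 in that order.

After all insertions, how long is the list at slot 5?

2

Insert 886: h=3, bucket 3 empty -> new chain.
Insert 870: h=3, bucket 3 nonempty -> append to chain.
Insert 326: h=3, bucket 3 nonempty -> append to chain.
Insert 100: h=1, bucket 1 empty -> new chain.
Insert 320: h=5, bucket 5 empty -> new chain.
Insert 888: h=5, bucket 5 nonempty -> append to chain.
Final buckets:
0: —
1: 100
2: —
3: 886 -> 870 -> 326
4: —
5: 320 -> 888
6: —
7: —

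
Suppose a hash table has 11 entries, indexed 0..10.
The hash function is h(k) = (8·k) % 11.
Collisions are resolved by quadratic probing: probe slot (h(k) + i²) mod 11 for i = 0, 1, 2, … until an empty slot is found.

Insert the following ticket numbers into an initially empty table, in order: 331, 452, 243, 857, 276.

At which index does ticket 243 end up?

1

Insert 331: h=8, slot 8 empty => index 8.
Insert 452: h=8, slot 8 occupied => index 9.
Insert 243: h=8, slots 8,9 occupied => index 1.
Insert 857: h=3, slot 3 empty => index 3.
Insert 276: h=8, slots 8,9,1 occupied => index 6.
Table: [—, 243, —, 857, —, —, 276, —, 331, 452, —]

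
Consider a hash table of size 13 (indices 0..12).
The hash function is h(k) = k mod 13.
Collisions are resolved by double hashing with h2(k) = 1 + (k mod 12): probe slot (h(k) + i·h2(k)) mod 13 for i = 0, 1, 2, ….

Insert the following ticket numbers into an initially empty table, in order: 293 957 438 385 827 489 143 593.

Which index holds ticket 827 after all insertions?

6

293 hashes to 7; slot 7 is free → place at 7.
957 hashes to 8; slot 8 is free → place at 8.
438 hashes to 9; slot 9 is free → place at 9.
385 hashes to 8, h2=2; 8 taken → place at 10.
827 hashes to 8, h2=12; 8,7 taken → place at 6.
489 hashes to 8, h2=10; 8 taken → place at 5.
143 hashes to 0; slot 0 is free → place at 0.
593 hashes to 8, h2=6; 8 taken → place at 1.
Table: [143, 593, ∅, ∅, ∅, 489, 827, 293, 957, 438, 385, ∅, ∅]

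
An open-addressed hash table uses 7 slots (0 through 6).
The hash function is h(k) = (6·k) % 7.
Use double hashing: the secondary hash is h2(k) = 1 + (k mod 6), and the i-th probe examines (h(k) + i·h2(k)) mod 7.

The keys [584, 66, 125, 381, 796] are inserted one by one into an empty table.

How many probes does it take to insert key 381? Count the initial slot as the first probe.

584 hashes to 4; slot 4 is free → place at 4.
66 hashes to 4, h2=1; 4 taken → place at 5.
125 hashes to 1; slot 1 is free → place at 1.
381 hashes to 4, h2=4; 4,1,5 taken → place at 2.
796 hashes to 2, h2=5; 2 taken → place at 0.
Table: [796, 125, 381, _, 584, 66, _]

4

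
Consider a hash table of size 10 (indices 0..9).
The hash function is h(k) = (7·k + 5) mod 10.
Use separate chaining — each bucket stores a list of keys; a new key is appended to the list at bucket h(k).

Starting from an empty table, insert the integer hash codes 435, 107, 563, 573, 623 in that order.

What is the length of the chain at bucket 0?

435 -> bucket 0
107 -> bucket 4
563 -> bucket 6
573 -> bucket 6 (collision)
623 -> bucket 6 (collision)
Final buckets:
0: 435
1: .
2: .
3: .
4: 107
5: .
6: 563 -> 573 -> 623
7: .
8: .
9: .

1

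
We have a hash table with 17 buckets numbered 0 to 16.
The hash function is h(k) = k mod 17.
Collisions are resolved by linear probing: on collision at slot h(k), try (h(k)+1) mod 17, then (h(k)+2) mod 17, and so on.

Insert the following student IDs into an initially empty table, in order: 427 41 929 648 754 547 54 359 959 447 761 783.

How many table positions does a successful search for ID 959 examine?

427: h=2 => slot 2
41: h=7 => slot 7
929: h=11 => slot 11
648: h=2, probe 2,3 => slot 3
754: h=6 => slot 6
547: h=3, probe 3,4 => slot 4
54: h=3, probe 3,4,5 => slot 5
359: h=2, probe 2,3,4,5,6,7,8 => slot 8
959: h=7, probe 7,8,9 => slot 9
447: h=5, probe 5,6,7,8,9,10 => slot 10
761: h=13 => slot 13
783: h=1 => slot 1
Table: [., 783, 427, 648, 547, 54, 754, 41, 359, 959, 447, 929, ., 761, ., ., .]
Lookup 959: h=7, probe 7,8,9 → found at 9.

3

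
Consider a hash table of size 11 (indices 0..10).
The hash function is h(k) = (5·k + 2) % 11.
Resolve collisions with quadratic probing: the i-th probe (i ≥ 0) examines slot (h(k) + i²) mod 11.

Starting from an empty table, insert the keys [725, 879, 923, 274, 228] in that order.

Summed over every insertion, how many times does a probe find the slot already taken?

725 hashes to 8; slot 8 is free => place at 8.
879 hashes to 8; 8 taken => place at 9.
923 hashes to 8; 8,9 taken => place at 1.
274 hashes to 8; 8,9,1 taken => place at 6.
228 hashes to 9; 9 taken => place at 10.
Table: [∅, 923, ∅, ∅, ∅, ∅, 274, ∅, 725, 879, 228]

7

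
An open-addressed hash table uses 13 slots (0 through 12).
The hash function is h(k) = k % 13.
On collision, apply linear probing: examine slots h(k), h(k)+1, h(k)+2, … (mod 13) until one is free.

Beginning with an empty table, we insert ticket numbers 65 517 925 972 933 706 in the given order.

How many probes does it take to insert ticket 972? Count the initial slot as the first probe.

65: h=0 -> slot 0
517: h=10 -> slot 10
925: h=2 -> slot 2
972: h=10, probe 10,11 -> slot 11
933: h=10, probe 10,11,12 -> slot 12
706: h=4 -> slot 4
Table: [65, ∅, 925, ∅, 706, ∅, ∅, ∅, ∅, ∅, 517, 972, 933]

2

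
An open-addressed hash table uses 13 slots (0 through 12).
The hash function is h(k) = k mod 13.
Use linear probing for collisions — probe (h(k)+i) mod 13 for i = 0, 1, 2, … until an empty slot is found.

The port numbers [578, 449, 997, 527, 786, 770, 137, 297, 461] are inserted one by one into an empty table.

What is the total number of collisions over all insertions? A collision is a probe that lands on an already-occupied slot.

Insert 578: h=6, slot 6 empty → index 6.
Insert 449: h=7, slot 7 empty → index 7.
Insert 997: h=9, slot 9 empty → index 9.
Insert 527: h=7, slot 7 occupied → index 8.
Insert 786: h=6, slots 6,7,8,9 occupied → index 10.
Insert 770: h=3, slot 3 empty → index 3.
Insert 137: h=7, slots 7,8,9,10 occupied → index 11.
Insert 297: h=11, slot 11 occupied → index 12.
Insert 461: h=6, slots 6,7,8,9,10,11,12 occupied → index 0.
Table: [461, ∅, ∅, 770, ∅, ∅, 578, 449, 527, 997, 786, 137, 297]

17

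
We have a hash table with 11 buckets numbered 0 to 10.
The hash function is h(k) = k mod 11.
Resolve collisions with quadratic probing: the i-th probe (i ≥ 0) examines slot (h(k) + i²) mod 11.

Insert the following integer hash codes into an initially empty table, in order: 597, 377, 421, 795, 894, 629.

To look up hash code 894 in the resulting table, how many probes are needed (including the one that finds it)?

5

597: h=3 -> slot 3
377: h=3, probe 3,4 -> slot 4
421: h=3, probe 3,4,7 -> slot 7
795: h=3, probe 3,4,7,1 -> slot 1
894: h=3, probe 3,4,7,1,8 -> slot 8
629: h=2 -> slot 2
Table: [-, 795, 629, 597, 377, -, -, 421, 894, -, -]
Lookup 894: h=3, probe 3,4,7,1,8 → found at 8.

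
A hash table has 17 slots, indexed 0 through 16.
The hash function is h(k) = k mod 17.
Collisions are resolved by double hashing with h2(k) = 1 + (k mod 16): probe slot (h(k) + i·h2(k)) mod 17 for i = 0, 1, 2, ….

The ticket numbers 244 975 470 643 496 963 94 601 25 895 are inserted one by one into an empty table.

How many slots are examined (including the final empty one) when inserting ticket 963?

2

244: h=6 -> slot 6
975: h=6, h2=16, probe 6,5 -> slot 5
470: h=11 -> slot 11
643: h=14 -> slot 14
496: h=3 -> slot 3
963: h=11, h2=4, probe 11,15 -> slot 15
94: h=9 -> slot 9
601: h=6, h2=10, probe 6,16 -> slot 16
25: h=8 -> slot 8
895: h=11, h2=16, probe 11,10 -> slot 10
Table: [_, _, _, 496, _, 975, 244, _, 25, 94, 895, 470, _, _, 643, 963, 601]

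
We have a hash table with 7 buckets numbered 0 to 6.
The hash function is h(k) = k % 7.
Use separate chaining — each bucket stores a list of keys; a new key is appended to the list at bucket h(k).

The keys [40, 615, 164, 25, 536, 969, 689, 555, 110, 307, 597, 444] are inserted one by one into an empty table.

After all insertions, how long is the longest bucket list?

40 -> bucket 5
615 -> bucket 6
164 -> bucket 3
25 -> bucket 4
536 -> bucket 4 (collision)
969 -> bucket 3 (collision)
689 -> bucket 3 (collision)
555 -> bucket 2
110 -> bucket 5 (collision)
307 -> bucket 6 (collision)
597 -> bucket 2 (collision)
444 -> bucket 3 (collision)
Final buckets:
0: —
1: —
2: 555 -> 597
3: 164 -> 969 -> 689 -> 444
4: 25 -> 536
5: 40 -> 110
6: 615 -> 307

4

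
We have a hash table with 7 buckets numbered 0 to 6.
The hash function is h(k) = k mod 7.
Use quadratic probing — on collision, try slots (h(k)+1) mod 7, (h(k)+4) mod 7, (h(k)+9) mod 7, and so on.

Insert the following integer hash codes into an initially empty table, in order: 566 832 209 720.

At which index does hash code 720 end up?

1

566: h=6 -> slot 6
832: h=6, probe 6,0 -> slot 0
209: h=6, probe 6,0,3 -> slot 3
720: h=6, probe 6,0,3,1 -> slot 1
Table: [832, 720, -, 209, -, -, 566]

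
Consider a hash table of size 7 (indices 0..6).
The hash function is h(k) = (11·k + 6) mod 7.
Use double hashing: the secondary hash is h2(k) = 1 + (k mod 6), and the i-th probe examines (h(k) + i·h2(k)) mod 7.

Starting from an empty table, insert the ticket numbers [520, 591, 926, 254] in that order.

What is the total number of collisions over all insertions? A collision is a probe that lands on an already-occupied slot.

520: h=0 -> slot 0
591: h=4 -> slot 4
926: h=0, h2=3, probe 0,3 -> slot 3
254: h=0, h2=3, probe 0,3,6 -> slot 6
Table: [520, _, _, 926, 591, _, 254]

3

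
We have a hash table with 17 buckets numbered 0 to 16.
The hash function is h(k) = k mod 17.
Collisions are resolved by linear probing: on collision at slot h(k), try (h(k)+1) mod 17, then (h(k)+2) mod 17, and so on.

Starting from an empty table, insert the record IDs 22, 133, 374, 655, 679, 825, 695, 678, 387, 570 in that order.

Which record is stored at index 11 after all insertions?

570

22: h=5 → slot 5
133: h=14 → slot 14
374: h=0 → slot 0
655: h=9 → slot 9
679: h=16 → slot 16
825: h=9, probe 9,10 → slot 10
695: h=15 → slot 15
678: h=15, probe 15,16,0,1 → slot 1
387: h=13 → slot 13
570: h=9, probe 9,10,11 → slot 11
Table: [374, 678, -, -, -, 22, -, -, -, 655, 825, 570, -, 387, 133, 695, 679]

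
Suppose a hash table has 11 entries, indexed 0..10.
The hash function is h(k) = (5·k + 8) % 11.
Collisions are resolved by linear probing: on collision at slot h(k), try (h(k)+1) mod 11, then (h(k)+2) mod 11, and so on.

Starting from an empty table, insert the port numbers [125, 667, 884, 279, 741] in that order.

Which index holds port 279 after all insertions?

Insert 125: h=6, slot 6 empty => index 6.
Insert 667: h=10, slot 10 empty => index 10.
Insert 884: h=6, slot 6 occupied => index 7.
Insert 279: h=6, slots 6,7 occupied => index 8.
Insert 741: h=6, slots 6,7,8 occupied => index 9.
Table: [-, -, -, -, -, -, 125, 884, 279, 741, 667]

8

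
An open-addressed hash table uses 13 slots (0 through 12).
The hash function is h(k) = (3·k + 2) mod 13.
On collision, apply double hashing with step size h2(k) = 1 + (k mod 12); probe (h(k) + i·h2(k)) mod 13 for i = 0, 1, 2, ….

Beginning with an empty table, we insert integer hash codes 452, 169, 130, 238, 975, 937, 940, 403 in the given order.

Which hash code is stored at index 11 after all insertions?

940

Insert 452: h=6, slot 6 empty -> index 6.
Insert 169: h=2, slot 2 empty -> index 2.
Insert 130: h=2, h2=11, slot 2 occupied -> index 0.
Insert 238: h=1, slot 1 empty -> index 1.
Insert 975: h=2, h2=4, slots 2,6 occupied -> index 10.
Insert 937: h=5, slot 5 empty -> index 5.
Insert 940: h=1, h2=5, slots 1,6 occupied -> index 11.
Insert 403: h=2, h2=8, slots 2,10,5,0 occupied -> index 8.
Table: [130, 238, 169, ∅, ∅, 937, 452, ∅, 403, ∅, 975, 940, ∅]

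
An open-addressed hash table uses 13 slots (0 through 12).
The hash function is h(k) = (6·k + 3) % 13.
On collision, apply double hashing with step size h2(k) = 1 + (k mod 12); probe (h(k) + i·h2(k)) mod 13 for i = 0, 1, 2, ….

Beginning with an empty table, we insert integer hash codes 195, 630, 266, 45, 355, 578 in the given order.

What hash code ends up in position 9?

195 hashes to 3; slot 3 is free → place at 3.
630 hashes to 0; slot 0 is free → place at 0.
266 hashes to 0, h2=3; 0,3 taken → place at 6.
45 hashes to 0, h2=10; 0 taken → place at 10.
355 hashes to 1; slot 1 is free → place at 1.
578 hashes to 0, h2=3; 0,3,6 taken → place at 9.
Table: [630, 355, ., 195, ., ., 266, ., ., 578, 45, ., .]

578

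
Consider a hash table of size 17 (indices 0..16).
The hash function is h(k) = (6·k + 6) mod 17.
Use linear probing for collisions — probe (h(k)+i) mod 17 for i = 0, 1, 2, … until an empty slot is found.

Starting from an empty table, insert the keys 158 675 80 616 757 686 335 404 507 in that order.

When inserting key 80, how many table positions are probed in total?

2

Insert 158: h=2, slot 2 empty → index 2.
Insert 675: h=10, slot 10 empty → index 10.
Insert 80: h=10, slot 10 occupied → index 11.
Insert 616: h=13, slot 13 empty → index 13.
Insert 757: h=9, slot 9 empty → index 9.
Insert 686: h=8, slot 8 empty → index 8.
Insert 335: h=10, slots 10,11 occupied → index 12.
Insert 404: h=16, slot 16 empty → index 16.
Insert 507: h=5, slot 5 empty → index 5.
Table: [_, _, 158, _, _, 507, _, _, 686, 757, 675, 80, 335, 616, _, _, 404]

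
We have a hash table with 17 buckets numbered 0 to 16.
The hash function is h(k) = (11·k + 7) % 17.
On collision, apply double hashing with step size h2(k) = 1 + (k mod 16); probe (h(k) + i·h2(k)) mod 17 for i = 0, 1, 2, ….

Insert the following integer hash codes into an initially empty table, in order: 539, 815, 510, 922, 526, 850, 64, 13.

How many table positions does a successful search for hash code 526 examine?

2

539 hashes to 3; slot 3 is free → place at 3.
815 hashes to 13; slot 13 is free → place at 13.
510 hashes to 7; slot 7 is free → place at 7.
922 hashes to 0; slot 0 is free → place at 0.
526 hashes to 13, h2=15; 13 taken → place at 11.
850 hashes to 7, h2=3; 7 taken → place at 10.
64 hashes to 14; slot 14 is free → place at 14.
13 hashes to 14, h2=14; 14,11 taken → place at 8.
Table: [922, ∅, ∅, 539, ∅, ∅, ∅, 510, 13, ∅, 850, 526, ∅, 815, 64, ∅, ∅]
Lookup 526: h=13, h2=15, probe 13,11 → found at 11.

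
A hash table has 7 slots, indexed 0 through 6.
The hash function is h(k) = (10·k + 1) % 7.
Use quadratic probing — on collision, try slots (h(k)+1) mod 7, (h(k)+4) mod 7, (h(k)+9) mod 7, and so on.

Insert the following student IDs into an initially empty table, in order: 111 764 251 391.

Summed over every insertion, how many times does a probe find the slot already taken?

3

Insert 111: h=5, slot 5 empty => index 5.
Insert 764: h=4, slot 4 empty => index 4.
Insert 251: h=5, slot 5 occupied => index 6.
Insert 391: h=5, slots 5,6 occupied => index 2.
Table: [., ., 391, ., 764, 111, 251]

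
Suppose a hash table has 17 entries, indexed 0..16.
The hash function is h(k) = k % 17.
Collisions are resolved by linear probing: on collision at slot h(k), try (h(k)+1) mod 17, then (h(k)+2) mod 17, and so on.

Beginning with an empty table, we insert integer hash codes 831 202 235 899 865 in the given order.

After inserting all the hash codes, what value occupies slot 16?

202

831: h=15 => slot 15
202: h=15, probe 15,16 => slot 16
235: h=14 => slot 14
899: h=15, probe 15,16,0 => slot 0
865: h=15, probe 15,16,0,1 => slot 1
Table: [899, 865, ∅, ∅, ∅, ∅, ∅, ∅, ∅, ∅, ∅, ∅, ∅, ∅, 235, 831, 202]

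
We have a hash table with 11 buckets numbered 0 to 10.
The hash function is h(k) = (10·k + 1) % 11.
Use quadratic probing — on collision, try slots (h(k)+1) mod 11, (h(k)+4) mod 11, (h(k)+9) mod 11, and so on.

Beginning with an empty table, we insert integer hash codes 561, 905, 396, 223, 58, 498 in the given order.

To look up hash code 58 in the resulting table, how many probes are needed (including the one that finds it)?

561: h=1 -> slot 1
905: h=9 -> slot 9
396: h=1, probe 1,2 -> slot 2
223: h=9, probe 9,10 -> slot 10
58: h=9, probe 9,10,2,7 -> slot 7
498: h=9, probe 9,10,2,7,3 -> slot 3
Table: [∅, 561, 396, 498, ∅, ∅, ∅, 58, ∅, 905, 223]
Lookup 58: h=9, probe 9,10,2,7 → found at 7.

4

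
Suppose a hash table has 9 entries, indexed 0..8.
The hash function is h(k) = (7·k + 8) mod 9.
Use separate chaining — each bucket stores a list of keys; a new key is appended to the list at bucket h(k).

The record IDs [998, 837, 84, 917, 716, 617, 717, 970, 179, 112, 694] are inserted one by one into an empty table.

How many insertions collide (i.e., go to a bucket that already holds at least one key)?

Insert 998: h=1, bucket 1 empty -> new chain.
Insert 837: h=8, bucket 8 empty -> new chain.
Insert 84: h=2, bucket 2 empty -> new chain.
Insert 917: h=1, bucket 1 nonempty -> append to chain.
Insert 716: h=7, bucket 7 empty -> new chain.
Insert 617: h=7, bucket 7 nonempty -> append to chain.
Insert 717: h=5, bucket 5 empty -> new chain.
Insert 970: h=3, bucket 3 empty -> new chain.
Insert 179: h=1, bucket 1 nonempty -> append to chain.
Insert 112: h=0, bucket 0 empty -> new chain.
Insert 694: h=6, bucket 6 empty -> new chain.
Final buckets:
0: 112
1: 998 -> 917 -> 179
2: 84
3: 970
4: ∅
5: 717
6: 694
7: 716 -> 617
8: 837

3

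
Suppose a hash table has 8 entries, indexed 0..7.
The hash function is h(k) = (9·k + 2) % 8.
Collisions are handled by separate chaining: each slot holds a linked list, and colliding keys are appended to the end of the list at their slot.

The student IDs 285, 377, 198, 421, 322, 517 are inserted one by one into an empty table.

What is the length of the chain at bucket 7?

3

285 -> bucket 7
377 -> bucket 3
198 -> bucket 0
421 -> bucket 7 (collision)
322 -> bucket 4
517 -> bucket 7 (collision)
Final buckets:
0: 198
1: .
2: .
3: 377
4: 322
5: .
6: .
7: 285 -> 421 -> 517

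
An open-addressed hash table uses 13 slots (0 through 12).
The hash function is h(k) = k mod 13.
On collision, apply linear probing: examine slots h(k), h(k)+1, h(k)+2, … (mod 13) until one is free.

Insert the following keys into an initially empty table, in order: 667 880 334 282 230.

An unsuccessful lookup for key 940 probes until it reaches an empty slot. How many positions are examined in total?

Insert 667: h=4, slot 4 empty → index 4.
Insert 880: h=9, slot 9 empty → index 9.
Insert 334: h=9, slot 9 occupied → index 10.
Insert 282: h=9, slots 9,10 occupied → index 11.
Insert 230: h=9, slots 9,10,11 occupied → index 12.
Table: [∅, ∅, ∅, ∅, 667, ∅, ∅, ∅, ∅, 880, 334, 282, 230]
Lookup 940: h=4, probe 4,5 → slot 5 empty, not found.

2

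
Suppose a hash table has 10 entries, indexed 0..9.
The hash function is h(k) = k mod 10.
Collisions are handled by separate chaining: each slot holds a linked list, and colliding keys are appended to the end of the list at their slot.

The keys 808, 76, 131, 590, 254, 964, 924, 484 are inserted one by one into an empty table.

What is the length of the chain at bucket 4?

4

808 -> bucket 8
76 -> bucket 6
131 -> bucket 1
590 -> bucket 0
254 -> bucket 4
964 -> bucket 4 (collision)
924 -> bucket 4 (collision)
484 -> bucket 4 (collision)
Final buckets:
0: 590
1: 131
2: _
3: _
4: 254 -> 964 -> 924 -> 484
5: _
6: 76
7: _
8: 808
9: _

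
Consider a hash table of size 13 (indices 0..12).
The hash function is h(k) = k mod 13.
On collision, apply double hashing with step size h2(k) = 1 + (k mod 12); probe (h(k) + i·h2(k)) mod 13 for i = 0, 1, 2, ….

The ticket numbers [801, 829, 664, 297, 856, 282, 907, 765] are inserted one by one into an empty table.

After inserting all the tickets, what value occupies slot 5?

907

801: h=8 -> slot 8
829: h=10 -> slot 10
664: h=1 -> slot 1
297: h=11 -> slot 11
856: h=11, h2=5, probe 11,3 -> slot 3
282: h=9 -> slot 9
907: h=10, h2=8, probe 10,5 -> slot 5
765: h=11, h2=10, probe 11,8,5,2 -> slot 2
Table: [., 664, 765, 856, ., 907, ., ., 801, 282, 829, 297, .]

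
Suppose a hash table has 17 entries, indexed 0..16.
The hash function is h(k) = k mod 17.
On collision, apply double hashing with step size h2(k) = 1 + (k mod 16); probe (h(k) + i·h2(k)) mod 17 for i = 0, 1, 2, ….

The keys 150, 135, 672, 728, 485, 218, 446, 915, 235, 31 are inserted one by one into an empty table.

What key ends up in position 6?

728

Insert 150: h=14, slot 14 empty → index 14.
Insert 135: h=16, slot 16 empty → index 16.
Insert 672: h=9, slot 9 empty → index 9.
Insert 728: h=14, h2=9, slot 14 occupied → index 6.
Insert 485: h=9, h2=6, slot 9 occupied → index 15.
Insert 218: h=14, h2=11, slot 14 occupied → index 8.
Insert 446: h=4, slot 4 empty → index 4.
Insert 915: h=14, h2=4, slot 14 occupied → index 1.
Insert 235: h=14, h2=12, slots 14,9,4,16 occupied → index 11.
Insert 31: h=14, h2=16, slot 14 occupied → index 13.
Table: [., 915, ., ., 446, ., 728, ., 218, 672, ., 235, ., 31, 150, 485, 135]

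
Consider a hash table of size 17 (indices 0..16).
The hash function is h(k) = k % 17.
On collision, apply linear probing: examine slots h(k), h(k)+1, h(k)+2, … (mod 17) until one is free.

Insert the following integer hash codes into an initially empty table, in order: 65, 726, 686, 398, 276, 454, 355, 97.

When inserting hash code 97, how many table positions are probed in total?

5

65 hashes to 14; slot 14 is free → place at 14.
726 hashes to 12; slot 12 is free → place at 12.
686 hashes to 6; slot 6 is free → place at 6.
398 hashes to 7; slot 7 is free → place at 7.
276 hashes to 4; slot 4 is free → place at 4.
454 hashes to 12; 12 taken → place at 13.
355 hashes to 15; slot 15 is free → place at 15.
97 hashes to 12; 12,13,14,15 taken → place at 16.
Table: [., ., ., ., 276, ., 686, 398, ., ., ., ., 726, 454, 65, 355, 97]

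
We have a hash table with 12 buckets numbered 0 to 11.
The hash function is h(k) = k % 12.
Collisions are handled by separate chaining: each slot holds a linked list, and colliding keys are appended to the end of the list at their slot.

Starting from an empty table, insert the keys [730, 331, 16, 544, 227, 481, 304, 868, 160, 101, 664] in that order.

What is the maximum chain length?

730 → bucket 10
331 → bucket 7
16 → bucket 4
544 → bucket 4 (collision)
227 → bucket 11
481 → bucket 1
304 → bucket 4 (collision)
868 → bucket 4 (collision)
160 → bucket 4 (collision)
101 → bucket 5
664 → bucket 4 (collision)
Final buckets:
0: -
1: 481
2: -
3: -
4: 16 -> 544 -> 304 -> 868 -> 160 -> 664
5: 101
6: -
7: 331
8: -
9: -
10: 730
11: 227

6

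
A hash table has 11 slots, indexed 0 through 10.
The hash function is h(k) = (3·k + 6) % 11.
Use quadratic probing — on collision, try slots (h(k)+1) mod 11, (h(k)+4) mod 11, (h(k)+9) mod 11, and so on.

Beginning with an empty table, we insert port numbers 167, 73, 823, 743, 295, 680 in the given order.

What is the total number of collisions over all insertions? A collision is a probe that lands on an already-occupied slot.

167 hashes to 1; slot 1 is free → place at 1.
73 hashes to 5; slot 5 is free → place at 5.
823 hashes to 0; slot 0 is free → place at 0.
743 hashes to 2; slot 2 is free → place at 2.
295 hashes to 0; 0,1 taken → place at 4.
680 hashes to 0; 0,1,4 taken → place at 9.
Table: [823, 167, 743, ∅, 295, 73, ∅, ∅, ∅, 680, ∅]

5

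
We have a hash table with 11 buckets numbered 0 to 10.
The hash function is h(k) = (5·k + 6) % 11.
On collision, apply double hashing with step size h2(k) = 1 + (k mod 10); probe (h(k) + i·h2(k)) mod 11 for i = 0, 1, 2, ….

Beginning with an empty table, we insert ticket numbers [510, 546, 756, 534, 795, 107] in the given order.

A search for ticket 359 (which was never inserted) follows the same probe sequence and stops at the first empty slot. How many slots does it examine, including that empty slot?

3

Insert 510: h=4, slot 4 empty → index 4.
Insert 546: h=8, slot 8 empty → index 8.
Insert 756: h=2, slot 2 empty → index 2.
Insert 534: h=3, slot 3 empty → index 3.
Insert 795: h=10, slot 10 empty → index 10.
Insert 107: h=2, h2=8, slots 2,10 occupied → index 7.
Table: [_, _, 756, 534, 510, _, _, 107, 546, _, 795]
Lookup 359: h=8, h2=10, probe 8,7,6 → slot 6 empty, not found.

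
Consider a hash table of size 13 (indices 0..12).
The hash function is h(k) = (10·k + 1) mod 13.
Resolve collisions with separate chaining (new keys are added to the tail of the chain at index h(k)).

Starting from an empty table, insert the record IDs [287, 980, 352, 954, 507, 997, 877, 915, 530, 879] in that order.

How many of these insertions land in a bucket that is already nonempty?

3

Insert 287: h=11, bucket 11 empty -> new chain.
Insert 980: h=12, bucket 12 empty -> new chain.
Insert 352: h=11, bucket 11 nonempty -> append to chain.
Insert 954: h=12, bucket 12 nonempty -> append to chain.
Insert 507: h=1, bucket 1 empty -> new chain.
Insert 997: h=0, bucket 0 empty -> new chain.
Insert 877: h=9, bucket 9 empty -> new chain.
Insert 915: h=12, bucket 12 nonempty -> append to chain.
Insert 530: h=10, bucket 10 empty -> new chain.
Insert 879: h=3, bucket 3 empty -> new chain.
Final buckets:
0: 997
1: 507
2: -
3: 879
4: -
5: -
6: -
7: -
8: -
9: 877
10: 530
11: 287 -> 352
12: 980 -> 954 -> 915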